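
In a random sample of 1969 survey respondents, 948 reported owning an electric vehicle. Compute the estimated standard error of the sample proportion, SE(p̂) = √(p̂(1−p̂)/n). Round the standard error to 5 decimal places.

p̂ = 948/1969 = 0.48146.
p̂(1−p̂) = 0.249656.
Dividing by n and taking the root: √0.000126793 = 0.01126.

SE = 0.01126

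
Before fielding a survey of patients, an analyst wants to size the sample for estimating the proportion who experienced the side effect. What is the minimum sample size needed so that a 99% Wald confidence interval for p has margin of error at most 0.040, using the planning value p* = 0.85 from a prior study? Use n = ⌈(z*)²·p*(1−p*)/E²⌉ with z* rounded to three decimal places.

n = 529

z* = 2.576 at the 99% level.
p*(1−p*) = 0.1275.
(z*)²·p*(1−p*)/E² = 6.635776·0.1275/0.001600 = 528.788.
⌈528.788⌉ = 529.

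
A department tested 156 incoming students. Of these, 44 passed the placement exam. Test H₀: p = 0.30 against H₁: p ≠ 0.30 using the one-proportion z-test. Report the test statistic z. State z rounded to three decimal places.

z = -0.489

p̂ = 44/156 = 0.28205.
SE₀ = √(0.30·0.70/156) = 0.036690.
z = (0.28205 − 0.30)/0.036690 = -0.01795/0.036690 = -0.489.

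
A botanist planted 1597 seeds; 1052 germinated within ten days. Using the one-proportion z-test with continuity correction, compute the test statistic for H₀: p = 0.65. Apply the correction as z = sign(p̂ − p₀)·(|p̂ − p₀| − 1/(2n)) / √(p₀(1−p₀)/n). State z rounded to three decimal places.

With x = 1052 successes in n = 1597, p̂ = 0.65874. p̂ − p₀ = 0.008735.
1/(2n) = 0.000313.
Corrected numerator: |0.008735| − 0.000313 = 0.008422.
Under H₀, SE = √(p₀(1−p₀)/n) = √(0.65·0.35/1597) = √0.000142455 = 0.011935.
z = (+)0.008422/0.011935 = 0.706.

z = 0.706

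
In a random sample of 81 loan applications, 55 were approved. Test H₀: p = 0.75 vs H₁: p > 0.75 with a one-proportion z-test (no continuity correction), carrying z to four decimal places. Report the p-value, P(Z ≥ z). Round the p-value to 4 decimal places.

p-value = 0.9300

p̂ = 55/81 = 0.67901.
Under H₀, SE = √(p₀(1−p₀)/n) = √(0.75·0.25/81) = √0.002314815 = 0.048113.
Test statistic (full precision, shown to 4 dp): z = (55/81 − 0.75)/SE₀ ≈ -1.4755.
p-value = P(Z ≥ z) with z = -1.4755 → 0.9300.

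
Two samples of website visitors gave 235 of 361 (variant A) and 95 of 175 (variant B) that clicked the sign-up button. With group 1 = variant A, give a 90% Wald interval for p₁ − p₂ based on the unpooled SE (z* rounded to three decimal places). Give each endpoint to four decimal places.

p̂₁ = 235/361 = 0.65097, p̂₂ = 95/175 = 0.54286; p̂₁ − p̂₂ = 0.10811.
Unpooled SE = √(p̂₁(1−p̂₁)/n₁ + p̂₂(1−p̂₂)/n₂) = √(0.000629386 + 0.001418076) = 0.045249.
For 90% confidence, z* = 1.645. Margin = 1.645·0.045249 = 0.07443.
Interval: 0.10811 ± 0.07443 → (0.0337, 0.1825).

(0.0337, 0.1825)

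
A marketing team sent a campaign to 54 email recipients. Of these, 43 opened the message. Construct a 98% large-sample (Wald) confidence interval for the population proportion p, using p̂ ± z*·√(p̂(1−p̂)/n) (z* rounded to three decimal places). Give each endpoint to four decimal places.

(0.6688, 0.9238)

p̂ = 43/54 = 0.79630.
SE(p̂) = √(0.79630·0.20370/54) = 0.054807.
z* = 2.326 at the 98% level.
Margin = 2.326·0.054807 = 0.12748.
So the interval runs from 0.6688 to 0.9238.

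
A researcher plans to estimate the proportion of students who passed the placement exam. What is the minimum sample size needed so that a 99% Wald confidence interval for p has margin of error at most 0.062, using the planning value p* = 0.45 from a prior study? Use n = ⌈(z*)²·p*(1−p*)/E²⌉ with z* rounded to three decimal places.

For 99% confidence, z* = 2.576.
p*(1−p*) = 0.2475.
(z*)²·p*(1−p*)/E² = 6.635776·0.2475/0.003844 = 427.251.
⌈427.251⌉ = 428.

n = 428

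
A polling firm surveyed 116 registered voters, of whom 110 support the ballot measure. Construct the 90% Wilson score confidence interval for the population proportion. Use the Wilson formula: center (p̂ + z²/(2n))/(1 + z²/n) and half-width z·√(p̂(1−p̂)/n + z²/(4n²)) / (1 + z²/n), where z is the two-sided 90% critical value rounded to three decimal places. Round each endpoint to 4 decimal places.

Here p̂ = 110/116 = 0.94828 and z = 1.645 (z² = 2.706025).
1 + z²/n = 1.023328.
Center = (0.94828 + 0.011664)/1.023328 = 0.93806.
Radicand: p̂(1−p̂)/n + z²/(4n²) = 0.000422834 + 0.000050275 = 0.000473109.
Half-width = z·√(radicand)/denom = 1.645·0.021751/1.023328 = 0.03496.
CI: 0.93806 ± 0.03496 = (0.9031, 0.9730).

(0.9031, 0.9730)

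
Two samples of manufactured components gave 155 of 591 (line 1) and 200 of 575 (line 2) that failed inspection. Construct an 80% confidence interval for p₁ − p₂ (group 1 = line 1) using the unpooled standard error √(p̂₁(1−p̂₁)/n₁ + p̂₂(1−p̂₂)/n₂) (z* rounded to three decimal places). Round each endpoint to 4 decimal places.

(-0.1200, -0.0511)

p̂₁ = 155/591 = 0.26227, p̂₂ = 200/575 = 0.34783; p̂₁ − p̂₂ = -0.08556.
Unpooled SE = √(p̂₁(1−p̂₁)/n₁ + p̂₂(1−p̂₂)/n₂) = √(0.000327383 + 0.000394510) = 0.026868.
z* = 1.282 at the 80% level. Margin of error = 0.03444.
CI: -0.08556 ± 0.03444 = (-0.1200, -0.0511).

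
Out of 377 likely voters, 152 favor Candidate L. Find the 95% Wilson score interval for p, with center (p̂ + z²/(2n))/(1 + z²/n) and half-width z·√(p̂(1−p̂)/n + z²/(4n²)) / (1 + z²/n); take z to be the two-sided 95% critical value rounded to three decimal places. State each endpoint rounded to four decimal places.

Here p̂ = 152/377 = 0.40318 and z = 1.960 (z² = 3.841600).
Denominator 1 + z²/n = 1 + 3.841600/377 = 1.010190.
Adjusted center: (0.40318 + z²/(2n))/1.010190 = 0.40416.
Radicand: p̂(1−p̂)/n + z²/(4n²) = 0.000638267 + 0.000006757 = 0.000645024.
Half-width = 1.960·√0.000645024/1.010190 = 0.04928.
CI: 0.40416 ± 0.04928 = (0.3549, 0.4534).

(0.3549, 0.4534)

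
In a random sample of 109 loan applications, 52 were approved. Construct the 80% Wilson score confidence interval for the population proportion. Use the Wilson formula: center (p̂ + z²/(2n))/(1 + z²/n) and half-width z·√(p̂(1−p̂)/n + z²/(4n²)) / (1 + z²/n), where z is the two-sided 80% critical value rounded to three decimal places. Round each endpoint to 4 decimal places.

(0.4165, 0.5383)

Here p̂ = 52/109 = 0.47706 and z = 1.282 (z² = 1.643524).
1 + z²/n = 1.015078.
Adjusted center: (0.47706 + z²/(2n))/1.015078 = 0.47740.
Radicand: p̂(1−p̂)/n + z²/(4n²) = 0.002288752 + 0.000034583 = 0.002323335.
Half-width = 1.282·√0.002323335/1.015078 = 0.06088.
CI: 0.47740 ± 0.06088 = (0.4165, 0.5383).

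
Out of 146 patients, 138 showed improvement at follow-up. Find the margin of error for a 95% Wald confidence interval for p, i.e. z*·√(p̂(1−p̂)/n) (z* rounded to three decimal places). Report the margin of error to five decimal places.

The sample proportion is 138/146 = 0.94521.
Standard error of p̂: √(0.051792/146) = √0.000354740 = 0.018835.
For 95% confidence, z* = 1.960.
So ME = 0.03692.

ME = 0.03692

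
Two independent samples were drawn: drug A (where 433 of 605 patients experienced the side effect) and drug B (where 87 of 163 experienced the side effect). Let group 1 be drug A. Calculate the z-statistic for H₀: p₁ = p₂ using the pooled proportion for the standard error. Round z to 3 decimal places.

z = 4.410

Sample proportions: p̂₁ = 433/605 = 0.71570 and p̂₂ = 87/163 = 0.53374.
Pooled p̂ = (433+87)/(605+163) = 520/768 = 0.67708.
Pooled SE = √[0.2186415·0.00778786] ≈ 0.041264.
z = 0.18196/0.041264 = 4.410.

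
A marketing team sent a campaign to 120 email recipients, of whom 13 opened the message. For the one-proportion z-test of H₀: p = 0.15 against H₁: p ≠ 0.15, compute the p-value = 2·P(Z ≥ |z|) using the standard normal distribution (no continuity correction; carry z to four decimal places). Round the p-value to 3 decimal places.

The sample proportion is 13/120 = 0.10833.
SE₀ = √(0.15·0.85/120) = 0.032596.
z = (p̂ − p₀)/SE = (13/120 − 0.15)/0.032596 ≈ -1.2783.
p-value = 2·P(Z ≥ |z|) with z = -1.2783 → 0.201.

p-value = 0.201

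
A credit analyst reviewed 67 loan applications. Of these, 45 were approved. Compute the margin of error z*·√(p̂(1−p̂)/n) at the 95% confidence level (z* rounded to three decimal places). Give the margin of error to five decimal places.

ME = 0.11245

Sample proportion p̂ = 45/67 = 0.67164.
SE(p̂) = √(0.67164·0.32836/67) = 0.057373.
For 95% confidence, z* = 1.960.
So ME = 0.11245.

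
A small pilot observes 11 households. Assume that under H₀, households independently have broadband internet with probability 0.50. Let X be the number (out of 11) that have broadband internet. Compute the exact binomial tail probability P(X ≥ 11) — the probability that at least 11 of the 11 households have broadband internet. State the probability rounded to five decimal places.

X is binomial with n = 11 and p = 0.50.
P(X ≥ 11) = C(11,11)·0.50^11·0.50^0.
= 0.000488 = 0.00049.

P = 0.00049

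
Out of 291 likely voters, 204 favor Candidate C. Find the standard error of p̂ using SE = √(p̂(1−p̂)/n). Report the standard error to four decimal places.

SE = 0.0268

p̂ = 204/291 = 0.70103.
p̂(1−p̂) = 0.70103·0.29897 = 0.209587.
SE = √(0.209587/291) = 0.0268.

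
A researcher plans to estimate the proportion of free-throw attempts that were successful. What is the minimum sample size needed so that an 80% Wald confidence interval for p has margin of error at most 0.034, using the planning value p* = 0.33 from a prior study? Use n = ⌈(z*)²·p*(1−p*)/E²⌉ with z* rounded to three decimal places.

z* = 1.282 at the 80% level.
p*(1−p*) = 0.33·0.67 = 0.2211.
Required n before rounding: 1.643524 × 0.2211 / 0.034² = 314.345.
Rounding up, n = 315.

n = 315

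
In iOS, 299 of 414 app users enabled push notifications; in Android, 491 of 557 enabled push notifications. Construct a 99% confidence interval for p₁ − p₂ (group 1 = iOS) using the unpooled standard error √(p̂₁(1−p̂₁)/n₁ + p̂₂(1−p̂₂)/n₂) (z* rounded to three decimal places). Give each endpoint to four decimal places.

(-0.2261, -0.0925)

p̂₁ = 0.72222, p̂₂ = 0.88151, so the observed difference is -0.15929.
Unpooled SE = √(p̂₁(1−p̂₁)/n₁ + p̂₂(1−p̂₂)/n₂) = √(0.000484583 + 0.000187525) = 0.025925.
For 99% confidence, z* = 2.576. Margin of error = 0.06678.
Interval: -0.15929 ± 0.06678 → (-0.2261, -0.0925).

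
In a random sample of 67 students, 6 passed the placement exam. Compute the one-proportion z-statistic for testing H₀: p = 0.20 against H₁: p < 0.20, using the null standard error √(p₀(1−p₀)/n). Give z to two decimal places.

With x = 6 successes in n = 67, p̂ = 0.08955.
Null standard error: √(0.20·0.80/67) = √0.002388060 = 0.048868.
z = (0.08955 − 0.20)/0.048868 = -0.11045/0.048868 = -2.26.

z = -2.26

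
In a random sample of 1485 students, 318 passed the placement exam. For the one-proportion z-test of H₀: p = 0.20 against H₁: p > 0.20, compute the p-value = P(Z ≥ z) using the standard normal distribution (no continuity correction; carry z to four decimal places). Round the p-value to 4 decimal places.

p-value = 0.0865

Sample proportion p̂ = 318/1485 = 0.21414.
Null standard error: √(0.20·0.80/1485) = √0.000107744 = 0.010380.
z = (p̂ − p₀)/SE = (318/1485 − 0.20)/0.010380 ≈ 1.3624.
From the standard normal, P(Z ≥ z) = 0.0865.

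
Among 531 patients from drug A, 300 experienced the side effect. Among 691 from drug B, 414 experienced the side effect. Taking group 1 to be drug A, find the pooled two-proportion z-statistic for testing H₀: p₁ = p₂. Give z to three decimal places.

Sample proportions: p̂₁ = 300/531 = 0.56497 and p̂₂ = 414/691 = 0.59913.
Pooling: p̂ = 714/1222 = 0.58429.
Pooled SE = √[0.2428955·0.00333042] ≈ 0.028442.
z = -0.03416/0.028442 = -1.201.

z = -1.201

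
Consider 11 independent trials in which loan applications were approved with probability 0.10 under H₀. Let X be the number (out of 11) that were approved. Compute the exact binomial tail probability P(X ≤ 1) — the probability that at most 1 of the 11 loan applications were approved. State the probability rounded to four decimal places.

P = 0.6974

X ~ Binomial(n=11, p=0.10).
P(X ≤ 1) = C(11,0)·0.10^0·0.90^11 + C(11,1)·0.10^1·0.90^10.
= 0.313811 + 0.383546 = 0.6974.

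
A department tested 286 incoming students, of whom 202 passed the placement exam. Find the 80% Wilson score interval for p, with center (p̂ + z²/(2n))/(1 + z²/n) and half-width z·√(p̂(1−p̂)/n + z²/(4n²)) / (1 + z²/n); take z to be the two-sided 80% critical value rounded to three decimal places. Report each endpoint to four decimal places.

(0.6707, 0.7396)

Here p̂ = 202/286 = 0.70629 and z = 1.282 (z² = 1.643524).
Denominator 1 + z²/n = 1 + 1.643524/286 = 1.005747.
Adjusted center: (0.70629 + z²/(2n))/1.005747 = 0.70511.
Radicand: p̂(1−p̂)/n + z²/(4n²) = 0.000725325 + 0.000005023 = 0.000730348.
Half-width = z·√(radicand)/denom = 1.282·0.027025/1.005747 = 0.03445.
CI: 0.70511 ± 0.03445 = (0.6707, 0.7396).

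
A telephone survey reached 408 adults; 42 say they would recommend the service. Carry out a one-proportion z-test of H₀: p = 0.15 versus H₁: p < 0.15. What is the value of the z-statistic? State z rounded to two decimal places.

z = -2.66

The sample proportion is 42/408 = 0.10294.
Under H₀, SE = √(p₀(1−p₀)/n) = √(0.15·0.85/408) = √0.000312500 = 0.017678.
z = (0.10294 − 0.15)/0.017678 = -0.04706/0.017678 = -2.66.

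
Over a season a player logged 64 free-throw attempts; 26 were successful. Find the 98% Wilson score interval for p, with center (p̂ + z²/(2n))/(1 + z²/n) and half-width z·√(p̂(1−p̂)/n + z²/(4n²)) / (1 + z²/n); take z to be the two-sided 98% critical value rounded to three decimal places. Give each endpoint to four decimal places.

(0.2762, 0.5509)

p̂ = 26/64 = 0.40625; z = 2.326, so z² = 5.410276.
Denominator 1 + z²/n = 1 + 5.410276/64 = 1.084536.
Center = (0.40625 + 0.042268)/1.084536 = 0.41356.
Radicand: p̂(1−p̂)/n + z²/(4n²) = 0.003768921 + 0.000330217 = 0.004099138.
Half-width = 2.326·√0.004099138/1.084536 = 0.13731.
Interval: 0.41356 ± 0.13731 → (0.2762, 0.5509).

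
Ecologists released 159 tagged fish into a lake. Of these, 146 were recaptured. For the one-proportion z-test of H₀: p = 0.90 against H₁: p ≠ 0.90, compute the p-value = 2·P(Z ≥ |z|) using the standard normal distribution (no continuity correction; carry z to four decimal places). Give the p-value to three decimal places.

With x = 146 successes in n = 159, p̂ = 0.91824.
Null standard error: √(0.90·0.10/159) = √0.000566038 = 0.023792.
Test statistic (full precision, shown to 4 dp): z = (146/159 − 0.90)/SE₀ ≈ 0.7666.
p-value = 2·P(Z ≥ |z|) with z = 0.7666 → 0.443.

p-value = 0.443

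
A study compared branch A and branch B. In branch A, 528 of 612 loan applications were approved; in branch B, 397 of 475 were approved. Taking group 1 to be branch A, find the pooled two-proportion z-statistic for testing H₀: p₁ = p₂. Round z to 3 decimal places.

z = 1.238

Sample proportions: p̂₁ = 528/612 = 0.86275 and p̂₂ = 397/475 = 0.83579.
Pooled p̂ = (528+397)/(612+475) = 925/1087 = 0.85097.
SE = √[p̂(1−p̂)(1/n₁+1/n₂)] = √[0.85097·0.14903·(1/612+1/475)] ≈ 0.021777.
z = (p̂₁ − p̂₂)/SE = (0.86275 − 0.83579)/0.021777 = 0.02696/0.021777 = 1.238.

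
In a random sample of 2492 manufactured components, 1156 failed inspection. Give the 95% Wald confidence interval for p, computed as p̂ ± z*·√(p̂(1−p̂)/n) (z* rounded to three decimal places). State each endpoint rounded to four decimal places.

(0.4443, 0.4835)

With x = 1156 successes in n = 2492, p̂ = 0.46388.
SE(p̂) = √(0.46388·0.53612/2492) = 0.009990.
The 95% critical value is z* = 1.960.
Margin = 1.960·0.009990 = 0.01958.
So the interval runs from 0.4443 to 0.4835.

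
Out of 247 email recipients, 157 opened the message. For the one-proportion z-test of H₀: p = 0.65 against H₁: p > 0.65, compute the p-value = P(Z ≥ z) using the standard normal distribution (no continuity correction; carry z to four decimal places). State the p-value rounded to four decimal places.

The sample proportion is 157/247 = 0.63563.
Under H₀, SE = √(p₀(1−p₀)/n) = √(0.65·0.35/247) = √0.000921053 = 0.030349.
Test statistic (full precision, shown to 4 dp): z = (157/247 − 0.65)/SE₀ ≈ -0.4736.
p-value = P(Z ≥ z) with z = -0.4736 → 0.6821.

p-value = 0.6821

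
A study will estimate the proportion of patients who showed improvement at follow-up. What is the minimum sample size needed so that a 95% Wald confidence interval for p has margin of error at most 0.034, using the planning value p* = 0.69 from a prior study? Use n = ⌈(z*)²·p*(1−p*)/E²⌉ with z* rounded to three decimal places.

n = 711

For 95% confidence, z* = 1.960.
p*(1−p*) = 0.2139.
(z*)²·p*(1−p*)/E² = 3.841600·0.2139/0.001156 = 710.829.
Rounding up, n = 711.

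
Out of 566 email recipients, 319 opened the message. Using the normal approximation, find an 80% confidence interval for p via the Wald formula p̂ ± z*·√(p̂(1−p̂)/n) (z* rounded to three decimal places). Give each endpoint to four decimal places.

(0.5369, 0.5903)

p̂ = 319/566 = 0.56360.
SE = √(p̂(1−p̂)/n) = √(0.245955/566) = 0.020846.
The 80% critical value is z* = 1.282.
Margin of error: 1.282 × 0.020846 = 0.02672.
So the interval runs from 0.5369 to 0.5903.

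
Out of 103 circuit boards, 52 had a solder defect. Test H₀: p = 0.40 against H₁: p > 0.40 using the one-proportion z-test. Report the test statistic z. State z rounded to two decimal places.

p̂ = 52/103 = 0.50485.
Null standard error: √(0.40·0.60/103) = √0.002330097 = 0.048271.
Test statistic: z = 0.10485/0.048271 = 2.17.

z = 2.17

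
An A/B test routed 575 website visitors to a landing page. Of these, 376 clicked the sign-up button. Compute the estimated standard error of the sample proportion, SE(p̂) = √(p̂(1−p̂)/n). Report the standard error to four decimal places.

p̂ = 376/575 = 0.65391.
p̂(1−p̂) = 0.226312.
SE = √(0.226312/575) = √0.000393586 = 0.0198.

SE = 0.0198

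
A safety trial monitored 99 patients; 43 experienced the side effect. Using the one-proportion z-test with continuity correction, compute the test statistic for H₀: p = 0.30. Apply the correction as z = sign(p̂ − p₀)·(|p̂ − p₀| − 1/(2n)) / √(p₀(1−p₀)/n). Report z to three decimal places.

z = 2.807

Sample proportion p̂ = 43/99 = 0.43434. p̂ − p₀ = 0.134343.
Continuity correction 1/(2n) = 1/198 = 0.005051.
Corrected numerator: |0.134343| − 0.005051 = 0.129292.
SE₀ = √(0.30·0.70/99) = 0.046057.
z = +0.129292/0.046057 = 2.807.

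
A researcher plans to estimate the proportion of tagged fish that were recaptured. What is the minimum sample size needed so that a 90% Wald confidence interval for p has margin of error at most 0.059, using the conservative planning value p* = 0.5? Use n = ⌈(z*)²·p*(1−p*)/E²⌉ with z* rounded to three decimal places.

The 90% critical value is z* = 1.645.
p*(1−p*) = 0.2500.
(z*)²·p*(1−p*)/E² = 2.706025·0.2500/0.003481 = 194.343.
⌈194.343⌉ = 195.

n = 195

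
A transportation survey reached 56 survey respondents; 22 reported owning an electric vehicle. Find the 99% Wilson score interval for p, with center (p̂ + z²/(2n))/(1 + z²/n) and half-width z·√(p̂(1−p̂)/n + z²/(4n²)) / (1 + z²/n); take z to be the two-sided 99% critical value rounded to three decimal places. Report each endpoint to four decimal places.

(0.2448, 0.5636)

p̂ = 22/56 = 0.39286; z = 2.576, so z² = 6.635776.
1 + z²/n = 1.118496.
Center = (0.39286 + 0.059248)/1.118496 = 0.40421.
Radicand: p̂(1−p̂)/n + z²/(4n²) = 0.004259293 + 0.000529000 = 0.004788293.
Half-width = z·√(radicand)/denom = 2.576·0.069197/1.118496 = 0.15937.
So the interval runs from 0.2448 to 0.5636.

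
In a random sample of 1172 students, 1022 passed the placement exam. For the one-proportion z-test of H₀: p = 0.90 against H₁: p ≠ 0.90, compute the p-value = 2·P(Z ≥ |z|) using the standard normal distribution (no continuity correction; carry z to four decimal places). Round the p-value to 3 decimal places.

p-value = 0.001

The sample proportion is 1022/1172 = 0.87201.
SE₀ = √(0.90·0.10/1172) = 0.008763.
z = (p̂ − p₀)/SE = (1022/1172 − 0.90)/0.008763 ≈ -3.1937.
From the standard normal, 2·P(Z ≥ |z|) = 0.001.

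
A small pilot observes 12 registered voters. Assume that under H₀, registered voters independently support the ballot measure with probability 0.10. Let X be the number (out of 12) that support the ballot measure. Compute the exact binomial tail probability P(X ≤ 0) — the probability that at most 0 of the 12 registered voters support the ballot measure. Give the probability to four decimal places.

P = 0.2824

X is binomial with n = 12 and p = 0.10.
P(X ≤ 0) = C(12,0)·0.10^0·0.90^12.
= 0.282430 = 0.2824.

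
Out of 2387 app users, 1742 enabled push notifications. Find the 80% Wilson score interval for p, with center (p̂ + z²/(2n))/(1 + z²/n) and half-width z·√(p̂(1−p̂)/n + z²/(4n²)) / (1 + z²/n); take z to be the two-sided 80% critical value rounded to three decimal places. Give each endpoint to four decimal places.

(0.7180, 0.7413)

Here p̂ = 1742/2387 = 0.72979 and z = 1.282 (z² = 1.643524).
1 + z²/n = 1.000689.
Adjusted center: (0.72979 + z²/(2n))/1.000689 = 0.72963.
Radicand: p̂(1−p̂)/n + z²/(4n²) = 0.000082613 + 0.000000072 = 0.000082685.
Half-width = z·√(radicand)/denom = 1.282·0.009093/1.000689 = 0.01165.
So the interval runs from 0.7180 to 0.7413.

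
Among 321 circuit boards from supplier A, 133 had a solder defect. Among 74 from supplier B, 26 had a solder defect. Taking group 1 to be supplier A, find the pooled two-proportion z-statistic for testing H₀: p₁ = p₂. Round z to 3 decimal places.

z = 0.996

Sample proportions: p̂₁ = 133/321 = 0.41433 and p̂₂ = 26/74 = 0.35135.
Pooled p̂ = (133+26)/(321+74) = 159/395 = 0.40253.
SE = √[p̂(1−p̂)(1/n₁+1/n₂)] = √[0.40253·0.59747·(1/321+1/74)] ≈ 0.063239.
z = 0.06298/0.063239 = 0.996.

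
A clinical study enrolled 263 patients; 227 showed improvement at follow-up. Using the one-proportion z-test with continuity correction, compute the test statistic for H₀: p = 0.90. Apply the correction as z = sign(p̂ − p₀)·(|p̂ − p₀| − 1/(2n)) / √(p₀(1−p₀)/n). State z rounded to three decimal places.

z = -1.891

With x = 227 successes in n = 263, p̂ = 0.86312. p̂ − p₀ = -0.036882.
1/(2n) = 0.001901.
Corrected numerator: |-0.036882| − 0.001901 = 0.034981.
Null standard error: √(0.90·0.10/263) = √0.000342205 = 0.018499.
z = −0.034981/0.018499 = -1.891.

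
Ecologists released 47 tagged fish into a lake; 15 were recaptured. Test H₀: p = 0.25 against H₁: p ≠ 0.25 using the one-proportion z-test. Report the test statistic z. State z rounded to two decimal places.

With x = 15 successes in n = 47, p̂ = 0.31915.
Under H₀, SE = √(p₀(1−p₀)/n) = √(0.25·0.75/47) = √0.003989362 = 0.063161.
Test statistic: z = 0.06915/0.063161 = 1.09.

z = 1.09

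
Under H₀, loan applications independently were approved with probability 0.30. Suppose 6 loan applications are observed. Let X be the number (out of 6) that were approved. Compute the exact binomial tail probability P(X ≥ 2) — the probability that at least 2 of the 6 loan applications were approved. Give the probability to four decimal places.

X is binomial with n = 6 and p = 0.30.
P(X ≥ 2) = Σ_{j=2}^{6} C(6,j)·0.30^j·0.70^{6−j}.
= 0.324135 + 0.185220 + 0.059535 + 0.010206 + 0.000729 = 0.5798.

P = 0.5798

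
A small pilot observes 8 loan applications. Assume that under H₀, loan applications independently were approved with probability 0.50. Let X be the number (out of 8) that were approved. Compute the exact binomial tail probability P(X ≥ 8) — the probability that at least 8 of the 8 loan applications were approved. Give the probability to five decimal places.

X is binomial with n = 8 and p = 0.50.
P(X ≥ 8) = C(8,8)·0.50^8·0.50^0.
= 0.003906 = 0.00391.

P = 0.00391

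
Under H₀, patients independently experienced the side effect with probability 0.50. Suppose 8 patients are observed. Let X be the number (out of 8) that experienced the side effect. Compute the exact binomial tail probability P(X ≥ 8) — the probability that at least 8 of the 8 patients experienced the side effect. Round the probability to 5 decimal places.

X ~ Binomial(n=8, p=0.50).
P(X ≥ 8) = C(8,8)·0.50^8·0.50^0.
= 0.003906 = 0.00391.

P = 0.00391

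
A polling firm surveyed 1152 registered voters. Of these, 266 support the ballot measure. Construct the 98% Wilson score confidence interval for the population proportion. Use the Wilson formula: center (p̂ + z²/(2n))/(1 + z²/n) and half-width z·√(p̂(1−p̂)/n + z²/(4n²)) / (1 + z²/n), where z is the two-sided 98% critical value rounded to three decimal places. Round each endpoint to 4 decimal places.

(0.2033, 0.2610)

Here p̂ = 266/1152 = 0.23090 and z = 2.326 (z² = 5.410276).
1 + z²/n = 1.004696.
Center = (0.23090 + 0.002348)/1.004696 = 0.23216.
Radicand: p̂(1−p̂)/n + z²/(4n²) = 0.000154155 + 0.000001019 = 0.000155174.
Half-width = 2.326·√0.000155174/1.004696 = 0.02884.
Interval: 0.23216 ± 0.02884 → (0.2033, 0.2610).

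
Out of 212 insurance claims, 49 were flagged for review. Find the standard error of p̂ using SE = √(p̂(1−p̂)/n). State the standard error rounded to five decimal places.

The sample proportion is 49/212 = 0.23113.
p̂(1−p̂) = 0.23113·0.76887 = 0.177709.
SE = √(0.177709/212) = 0.02895.

SE = 0.02895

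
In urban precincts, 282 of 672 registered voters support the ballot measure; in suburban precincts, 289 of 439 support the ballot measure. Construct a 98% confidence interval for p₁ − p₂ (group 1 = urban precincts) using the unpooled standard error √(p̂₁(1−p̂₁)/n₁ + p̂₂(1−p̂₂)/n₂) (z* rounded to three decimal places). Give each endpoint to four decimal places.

p̂₁ = 0.41964, p̂₂ = 0.65831, so the observed difference is -0.23867.
SE = √(0.000362415 + 0.000512384) = √0.000874799 = 0.029577.
The 98% critical value is z* = 2.326. Margin = 2.326·0.029577 = 0.06880.
CI: -0.23867 ± 0.06880 = (-0.3075, -0.1699).

(-0.3075, -0.1699)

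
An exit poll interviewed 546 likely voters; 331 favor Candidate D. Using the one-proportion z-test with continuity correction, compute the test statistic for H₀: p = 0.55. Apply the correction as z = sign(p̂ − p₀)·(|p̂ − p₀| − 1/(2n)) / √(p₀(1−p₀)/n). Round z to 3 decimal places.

z = 2.598

With x = 331 successes in n = 546, p̂ = 0.60623. p̂ − p₀ = 0.056227.
1/(2n) = 0.000916.
Corrected numerator: |0.056227| − 0.000916 = 0.055311.
Under H₀, SE = √(p₀(1−p₀)/n) = √(0.55·0.45/546) = √0.000453297 = 0.021291.
z = +0.055311/0.021291 = 2.598.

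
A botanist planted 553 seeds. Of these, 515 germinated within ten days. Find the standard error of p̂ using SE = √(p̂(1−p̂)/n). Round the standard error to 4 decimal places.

SE = 0.0108

With x = 515 successes in n = 553, p̂ = 0.93128.
p̂(1−p̂) = 0.93128·0.06872 = 0.063998.
SE = √(0.063998/553) = 0.0108.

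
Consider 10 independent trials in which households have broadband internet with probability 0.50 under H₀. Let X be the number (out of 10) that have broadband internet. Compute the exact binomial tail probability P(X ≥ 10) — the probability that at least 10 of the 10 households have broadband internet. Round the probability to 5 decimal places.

X ~ Binomial(n=10, p=0.50).
P(X ≥ 10) = C(10,10)·0.50^10·0.50^0.
= 0.000977 = 0.00098.

P = 0.00098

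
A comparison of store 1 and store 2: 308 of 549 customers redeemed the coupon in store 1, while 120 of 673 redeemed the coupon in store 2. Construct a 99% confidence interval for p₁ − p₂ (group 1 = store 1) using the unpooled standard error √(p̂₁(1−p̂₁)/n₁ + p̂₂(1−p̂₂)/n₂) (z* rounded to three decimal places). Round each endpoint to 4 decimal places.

(0.3162, 0.4492)

p̂₁ = 308/549 = 0.56102, p̂₂ = 120/673 = 0.17831; p̂₁ − p̂₂ = 0.38271.
Unpooled SE = √(p̂₁(1−p̂₁)/n₁ + p̂₂(1−p̂₂)/n₂) = √(0.000448591 + 0.000217701) = 0.025813.
For 99% confidence, z* = 2.576. Margin = 2.576·0.025813 = 0.06649.
Interval: 0.38271 ± 0.06649 → (0.3162, 0.4492).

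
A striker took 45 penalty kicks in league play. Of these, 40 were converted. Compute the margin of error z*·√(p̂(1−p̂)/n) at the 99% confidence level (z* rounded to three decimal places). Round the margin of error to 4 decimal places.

ME = 0.1207

Sample proportion p̂ = 40/45 = 0.88889.
SE(p̂) = √(0.88889·0.11111/45) = 0.046849.
The 99% critical value is z* = 2.576.
So ME = 0.1207.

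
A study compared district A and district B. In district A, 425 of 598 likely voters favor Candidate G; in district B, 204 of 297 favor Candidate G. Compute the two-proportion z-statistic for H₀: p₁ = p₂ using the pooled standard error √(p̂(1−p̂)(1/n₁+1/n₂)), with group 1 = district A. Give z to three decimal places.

z = 0.735

p̂₁ = 425/598 = 0.71070, p̂₂ = 204/297 = 0.68687.
Pooling: p̂ = 629/895 = 0.70279.
Pooled SE = √[0.2088749·0.00503924] ≈ 0.032443.
z = 0.02383/0.032443 = 0.735.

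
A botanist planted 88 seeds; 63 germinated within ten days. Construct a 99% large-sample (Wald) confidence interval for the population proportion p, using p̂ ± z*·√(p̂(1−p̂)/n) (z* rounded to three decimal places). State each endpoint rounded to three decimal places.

(0.592, 0.840)

The sample proportion is 63/88 = 0.71591.
SE(p̂) = √(0.71591·0.28409/88) = 0.048075.
z* = 2.576 at the 99% level.
Margin of error: 2.576 × 0.048075 = 0.12384.
So the interval runs from 0.592 to 0.840.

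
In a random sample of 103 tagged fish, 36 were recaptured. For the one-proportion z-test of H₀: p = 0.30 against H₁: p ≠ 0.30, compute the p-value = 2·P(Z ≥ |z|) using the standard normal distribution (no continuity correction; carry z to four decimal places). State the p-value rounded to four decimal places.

The sample proportion is 36/103 = 0.34951.
SE₀ = √(0.30·0.70/103) = 0.045153.
z = (p̂ − p₀)/SE = (36/103 − 0.30)/0.045153 ≈ 1.0966.
From the standard normal, 2·P(Z ≥ |z|) = 0.2728.

p-value = 0.2728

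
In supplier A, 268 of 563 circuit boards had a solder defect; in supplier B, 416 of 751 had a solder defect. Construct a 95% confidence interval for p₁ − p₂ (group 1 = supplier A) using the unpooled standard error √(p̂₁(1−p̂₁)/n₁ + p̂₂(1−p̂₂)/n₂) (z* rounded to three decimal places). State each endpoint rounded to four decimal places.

p̂₁ = 0.47602, p̂₂ = 0.55393, so the observed difference is -0.07791.
SE = √(0.000443028 + 0.000329017) = √0.000772045 = 0.027786.
The 95% critical value is z* = 1.960. Margin of error = 0.05446.
So the interval runs from -0.1324 to -0.0234.

(-0.1324, -0.0234)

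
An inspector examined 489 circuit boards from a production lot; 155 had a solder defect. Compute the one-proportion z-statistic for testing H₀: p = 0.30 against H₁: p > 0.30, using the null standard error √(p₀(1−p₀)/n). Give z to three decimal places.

z = 0.819

Sample proportion p̂ = 155/489 = 0.31697.
SE₀ = √(0.30·0.70/489) = 0.020723.
z = (p̂ − p₀)/SE = (0.31697 − 0.30)/0.020723 = 0.819.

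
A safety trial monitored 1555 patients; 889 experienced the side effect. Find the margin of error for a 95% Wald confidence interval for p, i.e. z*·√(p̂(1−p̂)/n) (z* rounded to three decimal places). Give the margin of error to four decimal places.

p̂ = 889/1555 = 0.57170.
Standard error of p̂: √(0.244859/1555) = √0.000157465 = 0.012549.
For 95% confidence, z* = 1.960.
ME = 1.960·0.012549 = 0.0246.

ME = 0.0246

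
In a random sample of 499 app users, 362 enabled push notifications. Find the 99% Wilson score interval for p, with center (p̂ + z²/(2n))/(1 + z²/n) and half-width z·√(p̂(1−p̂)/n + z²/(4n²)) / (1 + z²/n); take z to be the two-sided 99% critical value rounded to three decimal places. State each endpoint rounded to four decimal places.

(0.6713, 0.7737)

Here p̂ = 362/499 = 0.72545 and z = 2.576 (z² = 6.635776).
1 + z²/n = 1.013298.
Adjusted center: (0.72545 + z²/(2n))/1.013298 = 0.72249.
Radicand: p̂(1−p̂)/n + z²/(4n²) = 0.000399142 + 0.000006662 = 0.000405804.
Half-width = 2.576·√0.000405804/1.013298 = 0.05121.
So the interval runs from 0.6713 to 0.7737.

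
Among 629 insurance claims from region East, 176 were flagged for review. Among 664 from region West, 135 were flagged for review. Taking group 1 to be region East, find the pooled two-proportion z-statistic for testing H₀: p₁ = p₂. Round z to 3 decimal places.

p̂₁ = 176/629 = 0.27981, p̂₂ = 135/664 = 0.20331.
Pooling: p̂ = 311/1293 = 0.24053.
SE = √[p̂(1−p̂)(1/n₁+1/n₂)] = √[0.24053·0.75947·(1/629+1/664)] ≈ 0.023781.
z = 0.07650/0.023781 = 3.217.

z = 3.217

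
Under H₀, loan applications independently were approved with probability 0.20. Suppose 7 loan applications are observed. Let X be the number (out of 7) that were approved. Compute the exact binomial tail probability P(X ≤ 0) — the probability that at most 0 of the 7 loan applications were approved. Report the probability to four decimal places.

P = 0.2097

X is binomial with n = 7 and p = 0.20.
P(X ≤ 0) = C(7,0)·0.20^0·0.80^7.
= 0.209715 = 0.2097.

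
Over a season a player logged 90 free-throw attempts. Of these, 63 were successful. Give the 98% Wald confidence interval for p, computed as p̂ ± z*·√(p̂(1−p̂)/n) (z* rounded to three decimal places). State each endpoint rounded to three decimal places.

(0.588, 0.812)

p̂ = 63/90 = 0.70000.
Standard error of p̂: √(0.210000/90) = √0.002333333 = 0.048305.
z* = 2.326 at the 98% level.
Margin of error: 2.326 × 0.048305 = 0.11236.
Interval: 0.70000 ± 0.11236 → (0.588, 0.812).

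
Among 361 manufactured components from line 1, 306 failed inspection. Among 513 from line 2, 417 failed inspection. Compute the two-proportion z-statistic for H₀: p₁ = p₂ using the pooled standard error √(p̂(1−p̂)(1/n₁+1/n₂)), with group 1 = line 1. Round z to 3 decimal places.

z = 1.339

Sample proportions: p̂₁ = 306/361 = 0.84765 and p̂₂ = 417/513 = 0.81287.
Pooling: p̂ = 723/874 = 0.82723.
Pooled SE = √[0.1429198·0.00471940] ≈ 0.025971.
z = (p̂₁ − p̂₂)/SE = (0.84765 − 0.81287)/0.025971 = 0.03478/0.025971 = 1.339.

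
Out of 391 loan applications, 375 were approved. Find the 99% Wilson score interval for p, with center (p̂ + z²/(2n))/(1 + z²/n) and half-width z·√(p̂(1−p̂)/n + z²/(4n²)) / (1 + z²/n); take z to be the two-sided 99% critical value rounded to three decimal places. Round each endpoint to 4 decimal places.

(0.9247, 0.9781)

Here p̂ = 375/391 = 0.95908 and z = 2.576 (z² = 6.635776).
1 + z²/n = 1.016971.
Adjusted center: (0.95908 + z²/(2n))/1.016971 = 0.95142.
Radicand: p̂(1−p̂)/n + z²/(4n²) = 0.000100374 + 0.000010851 = 0.000111225.
Half-width = 2.576·√0.000111225/1.016971 = 0.02671.
Interval: 0.95142 ± 0.02671 → (0.9247, 0.9781).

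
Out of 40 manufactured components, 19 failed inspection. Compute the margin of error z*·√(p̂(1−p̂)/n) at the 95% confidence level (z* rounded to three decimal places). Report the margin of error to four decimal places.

ME = 0.1548

Sample proportion p̂ = 19/40 = 0.47500.
SE = √(p̂(1−p̂)/n) = √(0.249375/40) = 0.078958.
The 95% critical value is z* = 1.960.
So ME = 0.1548.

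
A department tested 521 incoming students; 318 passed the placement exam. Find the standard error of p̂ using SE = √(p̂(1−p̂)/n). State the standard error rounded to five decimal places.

SE = 0.02137

Sample proportion p̂ = 318/521 = 0.61036.
p̂(1−p̂) = 0.61036·0.38964 = 0.237821.
Dividing by n and taking the root: √0.000456470 = 0.02137.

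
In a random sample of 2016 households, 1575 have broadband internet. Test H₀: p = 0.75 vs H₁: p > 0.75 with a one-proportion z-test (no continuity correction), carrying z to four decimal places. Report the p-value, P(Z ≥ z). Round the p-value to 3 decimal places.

The sample proportion is 1575/2016 = 0.78125.
Under H₀, SE = √(p₀(1−p₀)/n) = √(0.75·0.25/2016) = √0.000093006 = 0.009644.
z = (p̂ − p₀)/SE = (1575/2016 − 0.75)/0.009644 ≈ 3.2404.
From the standard normal, P(Z ≥ z) = 0.001.

p-value = 0.001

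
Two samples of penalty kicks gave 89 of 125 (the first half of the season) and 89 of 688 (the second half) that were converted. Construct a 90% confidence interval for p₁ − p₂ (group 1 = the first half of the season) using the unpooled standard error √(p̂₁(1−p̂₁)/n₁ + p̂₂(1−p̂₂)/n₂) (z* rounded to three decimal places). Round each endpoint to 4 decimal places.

p̂₁ = 89/125 = 0.71200, p̂₂ = 89/688 = 0.12936; p̂₁ − p̂₂ = 0.58264.
SE = √(0.001640448 + 0.000163701) = √0.001804149 = 0.042475.
The 90% critical value is z* = 1.645. Margin = 1.645·0.042475 = 0.06987.
CI: 0.58264 ± 0.06987 = (0.5128, 0.6525).

(0.5128, 0.6525)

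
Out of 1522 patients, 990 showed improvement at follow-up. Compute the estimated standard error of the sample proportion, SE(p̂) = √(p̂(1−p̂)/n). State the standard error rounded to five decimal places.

SE = 0.01222

With x = 990 successes in n = 1522, p̂ = 0.65046.
p̂(1−p̂) = 0.65046·0.34954 = 0.227362.
SE = √(0.227362/1522) = 0.01222.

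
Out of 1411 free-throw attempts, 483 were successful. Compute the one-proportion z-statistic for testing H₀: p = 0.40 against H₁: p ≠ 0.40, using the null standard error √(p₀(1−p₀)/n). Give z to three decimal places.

z = -4.423

Sample proportion p̂ = 483/1411 = 0.34231.
Under H₀, SE = √(p₀(1−p₀)/n) = √(0.40·0.60/1411) = √0.000170092 = 0.013042.
z = (p̂ − p₀)/SE = (0.34231 − 0.40)/0.013042 = -4.423.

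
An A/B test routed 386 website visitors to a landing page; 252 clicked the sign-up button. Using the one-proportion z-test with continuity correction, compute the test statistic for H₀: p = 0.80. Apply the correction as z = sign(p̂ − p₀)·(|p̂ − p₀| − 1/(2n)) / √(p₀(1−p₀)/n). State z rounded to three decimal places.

The sample proportion is 252/386 = 0.65285. p̂ − p₀ = -0.147150.
Continuity correction 1/(2n) = 1/772 = 0.001295.
Corrected numerator: |-0.147150| − 0.001295 = 0.145855.
Under H₀, SE = √(p₀(1−p₀)/n) = √(0.80·0.20/386) = √0.000414508 = 0.020359.
z = (−)0.145855/0.020359 = -7.164.

z = -7.164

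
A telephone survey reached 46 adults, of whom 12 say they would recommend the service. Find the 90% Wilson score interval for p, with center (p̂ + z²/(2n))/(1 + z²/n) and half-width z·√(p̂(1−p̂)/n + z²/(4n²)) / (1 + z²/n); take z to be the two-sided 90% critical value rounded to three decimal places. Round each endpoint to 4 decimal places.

Here p̂ = 12/46 = 0.26087 and z = 1.645 (z² = 2.706025).
Denominator 1 + z²/n = 1 + 2.706025/46 = 1.058827.
Adjusted center: (0.26087 + z²/(2n))/1.058827 = 0.27416.
Radicand: p̂(1−p̂)/n + z²/(4n²) = 0.004191666 + 0.000319710 = 0.004511376.
Half-width = 1.645·√0.004511376/1.058827 = 0.10435.
So the interval runs from 0.1698 to 0.3785.

(0.1698, 0.3785)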